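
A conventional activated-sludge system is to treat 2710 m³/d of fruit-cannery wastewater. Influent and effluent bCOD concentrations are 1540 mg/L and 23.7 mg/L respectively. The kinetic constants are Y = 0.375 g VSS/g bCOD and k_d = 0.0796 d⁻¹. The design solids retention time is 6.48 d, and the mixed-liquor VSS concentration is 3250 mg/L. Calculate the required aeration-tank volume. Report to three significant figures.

From the SRT design equation V = Y Q (S₀−S) θ_c / [X (1 + k_d θ_c)] = 0.375 × 2710 × (1540 − 23.7) × 6.48 / [3250 × (1 + 0.0796 × 6.48)] = 9.99×10^6 / 4926 = 2027 m³.

V ≈ 2030 m³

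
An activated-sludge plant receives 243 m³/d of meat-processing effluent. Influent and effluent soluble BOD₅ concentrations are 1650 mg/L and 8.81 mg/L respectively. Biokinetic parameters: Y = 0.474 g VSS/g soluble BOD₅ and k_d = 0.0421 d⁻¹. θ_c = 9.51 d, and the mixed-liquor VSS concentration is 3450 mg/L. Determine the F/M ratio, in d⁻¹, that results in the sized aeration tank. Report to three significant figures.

F/M ≈ 0.312 d⁻¹

Steady-state biomass mass balance: V·X·(1 + k_d·θ_c) = Y·Q·(S₀ − S)·θ_c, so V = 0.474 × 243 × (1650 − 8.81) × 9.51 / [3450 × (1 + 0.0421 × 9.51)] = 1.8×10^6 / 4831 = 372.1 m³.
F/M = applied load / biomass = Q·S₀/(V·X) = 243 × 1650 / (372.1 × 3450) = 0.3123 d⁻¹.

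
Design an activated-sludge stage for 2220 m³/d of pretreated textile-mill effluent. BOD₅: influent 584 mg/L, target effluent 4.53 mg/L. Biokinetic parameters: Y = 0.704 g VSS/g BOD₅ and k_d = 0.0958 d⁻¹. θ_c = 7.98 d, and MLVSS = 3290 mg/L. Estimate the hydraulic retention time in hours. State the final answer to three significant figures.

Rearranging the biomass balance for a CMAS with decay, V = Y·Q·ΔS·θ_c / [X·(1+k_d θ_c)] = 0.704 × 2220 × (584 − 4.53) × 7.98 / [3290 × (1 + 0.0958 × 7.98)] = 7.23×10^6 / 5805 = 1245 m³.
HRT = V/Q = 1245 m³ / 2220 m³·d⁻¹ = 0.5608 d × 24 = 13.46 h.

τ ≈ 13.5 h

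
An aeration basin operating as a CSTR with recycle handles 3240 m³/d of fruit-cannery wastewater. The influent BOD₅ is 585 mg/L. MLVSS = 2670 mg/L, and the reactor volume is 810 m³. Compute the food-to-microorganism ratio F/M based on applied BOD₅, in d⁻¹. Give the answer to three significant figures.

F/M ≈ 0.876 d⁻¹

Food-to-microorganism ratio F/M = Q S₀ / (V X) = 3240 × 585 / (810.0 × 2670) = 0.8764 d⁻¹.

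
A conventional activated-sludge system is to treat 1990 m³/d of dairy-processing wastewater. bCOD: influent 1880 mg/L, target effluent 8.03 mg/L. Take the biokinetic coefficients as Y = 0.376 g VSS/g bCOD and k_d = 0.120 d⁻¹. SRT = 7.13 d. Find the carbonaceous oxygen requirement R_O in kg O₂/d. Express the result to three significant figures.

Observed yield with endogenous decay: Y_obs = Y / (1 + k_d·θ_c) = 0.376 / (1 + 0.120 × 7.13) = 0.376 / 1.856 = 0.2026 g VSS/g bCOD.
Mass of bCOD removed per day: Q(S₀ − S) = 1990 × 1872 g/m³ = 3725 kg/d.
Net sludge production P_X = 0.2026 × 3725 = 754.8 kg VSS/d.
R_O = Q·(S₀ − S) − 1.42·P_X = 3725 − 1.42 × 754.8 = 2653 kg O₂/d.

R_O ≈ 2650 kg O₂/d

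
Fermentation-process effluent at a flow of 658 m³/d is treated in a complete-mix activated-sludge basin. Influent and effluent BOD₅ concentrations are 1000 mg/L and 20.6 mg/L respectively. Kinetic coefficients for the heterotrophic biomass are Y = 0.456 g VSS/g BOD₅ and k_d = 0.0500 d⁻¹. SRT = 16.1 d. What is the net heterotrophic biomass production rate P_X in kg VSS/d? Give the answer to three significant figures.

Observed yield with endogenous decay: Y_obs = Y / (1 + k_d·θ_c) = 0.456 / (1 + 0.0500 × 16.1) = 0.456 / 1.805 = 0.2526 g VSS/g BOD₅.
Mass of BOD₅ removed per day: Q(S₀ − S) = 658 × 979.4 g/m³ = 644.4 kg/d.
P_X = Y_obs · Q(S₀ − S) = 0.2526 × 644.4 = 162.8 kg VSS/d.

P_X ≈ 163 kg VSS/d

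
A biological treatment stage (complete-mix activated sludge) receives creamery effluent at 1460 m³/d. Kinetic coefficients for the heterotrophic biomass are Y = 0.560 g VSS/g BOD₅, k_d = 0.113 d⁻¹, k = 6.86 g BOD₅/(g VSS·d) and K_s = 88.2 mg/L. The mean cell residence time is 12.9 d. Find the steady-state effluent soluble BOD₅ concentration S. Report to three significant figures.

Effluent substrate depends only on kinetics and SRT: S = K_s(1 + k_d θ_c) / [θ_c(Yk − k_d) − 1] = 88.2 × (1 + 0.113 × 12.9) / [12.9 × (0.560 × 6.86 − 0.113) − 1] = 216.8 / 47.10 = 4.602 mg/L.

S ≈ 4.60 mg/L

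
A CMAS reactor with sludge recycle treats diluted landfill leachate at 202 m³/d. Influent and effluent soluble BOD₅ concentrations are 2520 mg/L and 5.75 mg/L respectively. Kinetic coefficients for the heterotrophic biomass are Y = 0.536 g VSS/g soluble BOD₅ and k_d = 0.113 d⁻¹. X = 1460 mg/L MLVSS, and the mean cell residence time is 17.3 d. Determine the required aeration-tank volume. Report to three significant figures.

V ≈ 1090 m³

From the SRT design equation V = Y Q (S₀−S) θ_c / [X (1 + k_d θ_c)] = 0.536 × 202 × (2520 − 5.75) × 17.3 / [1460 × (1 + 0.113 × 17.3)] = 4.71×10^6 / 4314 = 1092 m³.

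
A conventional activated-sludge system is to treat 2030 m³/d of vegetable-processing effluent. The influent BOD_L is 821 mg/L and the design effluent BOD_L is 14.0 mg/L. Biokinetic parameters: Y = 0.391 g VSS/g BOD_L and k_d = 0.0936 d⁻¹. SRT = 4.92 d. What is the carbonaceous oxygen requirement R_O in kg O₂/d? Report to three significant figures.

R_O ≈ 1020 kg O₂/d

The observed yield is Y_obs = Y/(1 + k_d·θ_c) = 0.391 / (1 + 0.0936 × 4.92) = 0.391 / 1.461 = 0.2677 g VSS per g BOD_L removed.
ΔS = 821 − 14.0 = 807.0 mg/L, so the substrate removal rate is 2030 × 807.0/1000 = 1638 kg BOD_L/d.
Biomass synthesised: P_X = Y_obs × 1638 = 438.6 kg VSS/d.
Carbonaceous O₂ demand = substrate oxidised − cell-mass equivalent = 1638 − 1.42 × 438.6 = 1015 kg O₂/d.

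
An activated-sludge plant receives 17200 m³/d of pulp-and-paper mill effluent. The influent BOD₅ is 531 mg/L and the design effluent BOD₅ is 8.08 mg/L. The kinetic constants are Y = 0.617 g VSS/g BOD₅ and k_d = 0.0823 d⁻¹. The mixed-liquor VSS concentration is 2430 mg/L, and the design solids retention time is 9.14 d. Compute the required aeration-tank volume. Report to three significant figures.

V ≈ 11900 m³

Rearranging the biomass balance for a CMAS with decay, V = Y·Q·ΔS·θ_c / [X·(1+k_d θ_c)] = 0.617 × 17200 × (531 − 8.08) × 9.14 / [2430 × (1 + 0.0823 × 9.14)] = 5.07×10^7 / 4258 = 11912 m³.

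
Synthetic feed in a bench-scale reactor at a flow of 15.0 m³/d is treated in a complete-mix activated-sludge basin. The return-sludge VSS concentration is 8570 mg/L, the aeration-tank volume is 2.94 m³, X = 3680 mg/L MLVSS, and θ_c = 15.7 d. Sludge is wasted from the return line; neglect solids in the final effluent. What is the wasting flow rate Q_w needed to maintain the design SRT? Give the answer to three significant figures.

θ_c = V·X/(Q_w·X_r) when wasting from the recycle, so Q_w = V·X/(θ_c·X_r) = 2.940 × 3680 / (15.7 × 8570) = 0.08041 m³/d.

Q_w ≈ 0.0804 m³/d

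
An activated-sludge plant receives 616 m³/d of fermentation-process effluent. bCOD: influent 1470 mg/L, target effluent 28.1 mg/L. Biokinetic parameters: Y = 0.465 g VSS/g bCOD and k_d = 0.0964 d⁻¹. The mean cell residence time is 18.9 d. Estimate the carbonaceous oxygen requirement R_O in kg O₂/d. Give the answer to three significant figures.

Correct the yield for decay: Y_obs = Y/(1 + k_d θ_c) = 0.465 / (1 + 0.0964 × 18.9) = 0.465 / 2.822 = 0.1648.
Mass of bCOD removed per day: Q(S₀ − S) = 616 × 1442 g/m³ = 888.2 kg/d.
Net sludge production P_X = 0.1648 × 888.2 = 146.4 kg VSS/d.
Carbonaceous O₂ demand = substrate oxidised − cell-mass equivalent = 888.2 − 1.42 × 146.4 = 680.4 kg O₂/d.

R_O ≈ 680 kg O₂/d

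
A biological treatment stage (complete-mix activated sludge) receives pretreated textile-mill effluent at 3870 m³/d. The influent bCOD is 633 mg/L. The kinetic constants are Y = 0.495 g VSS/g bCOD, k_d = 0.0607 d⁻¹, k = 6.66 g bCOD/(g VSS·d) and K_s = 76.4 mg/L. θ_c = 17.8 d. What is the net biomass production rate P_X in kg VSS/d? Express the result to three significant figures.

P_X ≈ 580 kg VSS/d

For a completely mixed reactor with recycle the Lawrence–McCarty relation gives S = K_s·(1 + k_d·θ_c) / [θ_c·(Y·k − k_d) − 1] = 76.4 × (1 + 0.0607 × 17.8) / [17.8 × (0.495 × 6.66 − 0.0607) − 1] = 158.9 / 56.60 = 2.808 mg/L.
Correct the yield for decay: Y_obs = Y/(1 + k_d θ_c) = 0.495 / (1 + 0.0607 × 17.8) = 0.495 / 2.080 = 0.2379.
Mass of bCOD removed per day: Q(S₀ − S) = 3870 × 630.2 g/m³ = 2439 kg/d.
Biomass produced: P_X = Y_obs·Q·ΔS = 0.2379 × 2439 ≈ 580.3 kg VSS/d.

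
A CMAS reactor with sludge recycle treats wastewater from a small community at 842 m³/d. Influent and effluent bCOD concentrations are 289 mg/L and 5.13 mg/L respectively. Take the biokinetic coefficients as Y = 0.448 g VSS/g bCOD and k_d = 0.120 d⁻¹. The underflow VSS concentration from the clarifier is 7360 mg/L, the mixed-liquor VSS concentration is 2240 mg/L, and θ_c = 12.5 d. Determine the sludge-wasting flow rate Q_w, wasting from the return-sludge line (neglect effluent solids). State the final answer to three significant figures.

Rearranging the biomass balance for a CMAS with decay, V = Y·Q·ΔS·θ_c / [X·(1+k_d θ_c)] = 0.448 × 842 × (289 − 5.13) × 12.5 / [2240 × (1 + 0.120 × 12.5)] = 1.34×10^6 / 5600 = 239.0 m³.
θ_c = V·X/(Q_w·X_r) when wasting from the recycle, so Q_w = V·X/(θ_c·X_r) = 239.0 × 2240 / (12.5 × 7360) = 5.820 m³/d.

Q_w ≈ 5.82 m³/d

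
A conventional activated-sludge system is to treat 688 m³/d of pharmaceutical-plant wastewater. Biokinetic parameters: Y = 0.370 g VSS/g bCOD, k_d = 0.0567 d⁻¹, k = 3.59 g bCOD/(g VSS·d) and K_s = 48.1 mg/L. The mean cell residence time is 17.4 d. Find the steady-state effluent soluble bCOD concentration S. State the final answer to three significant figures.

S ≈ 4.52 mg/L

For a completely mixed reactor with recycle the Lawrence–McCarty relation gives S = K_s·(1 + k_d·θ_c) / [θ_c·(Y·k − k_d) − 1] = 48.1 × (1 + 0.0567 × 17.4) / [17.4 × (0.370 × 3.59 − 0.0567) − 1] = 95.55 / 21.13 = 4.523 mg/L.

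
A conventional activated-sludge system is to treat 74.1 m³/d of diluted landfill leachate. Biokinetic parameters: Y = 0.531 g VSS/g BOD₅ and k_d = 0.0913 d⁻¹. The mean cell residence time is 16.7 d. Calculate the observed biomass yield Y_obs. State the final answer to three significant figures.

Y_obs = Y / (1 + k_d θ_c) = 0.531 / (1 + 0.0913 × 16.7) = 0.531 / 2.525 = 0.2103.

Y_obs ≈ 0.210 g VSS/g BOD₅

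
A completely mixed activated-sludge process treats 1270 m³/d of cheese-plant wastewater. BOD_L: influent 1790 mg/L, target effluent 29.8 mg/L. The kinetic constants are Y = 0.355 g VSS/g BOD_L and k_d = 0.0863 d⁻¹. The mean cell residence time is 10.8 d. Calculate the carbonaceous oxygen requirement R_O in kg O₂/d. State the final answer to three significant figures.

Correct the yield for decay: Y_obs = Y/(1 + k_d θ_c) = 0.355 / (1 + 0.0863 × 10.8) = 0.355 / 1.932 = 0.1837.
Substrate removed = Q·(S₀ − S) = 1270 m³/d × (1790 − 29.8) g/m³ = 2.24×10^6 g/d = 2235 kg/d.
Net sludge production P_X = 0.1837 × 2235 = 410.8 kg VSS/d.
Carbonaceous O₂ demand = substrate oxidised − cell-mass equivalent = 2235 − 1.42 × 410.8 = 1652 kg O₂/d.

R_O ≈ 1650 kg O₂/d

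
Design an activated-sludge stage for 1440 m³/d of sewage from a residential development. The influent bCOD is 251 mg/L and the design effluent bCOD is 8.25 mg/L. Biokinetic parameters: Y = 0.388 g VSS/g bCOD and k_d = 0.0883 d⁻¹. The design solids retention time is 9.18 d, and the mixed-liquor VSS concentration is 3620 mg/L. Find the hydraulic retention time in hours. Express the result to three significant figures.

τ ≈ 3.17 h

From the SRT design equation V = Y Q (S₀−S) θ_c / [X (1 + k_d θ_c)] = 0.388 × 1440 × (251 − 8.25) × 9.18 / [3620 × (1 + 0.0883 × 9.18)] = 1.25×10^6 / 6554 = 190.0 m³.
τ = V/Q = 190.0/1440 = 0.1319 d, or 3.166 h.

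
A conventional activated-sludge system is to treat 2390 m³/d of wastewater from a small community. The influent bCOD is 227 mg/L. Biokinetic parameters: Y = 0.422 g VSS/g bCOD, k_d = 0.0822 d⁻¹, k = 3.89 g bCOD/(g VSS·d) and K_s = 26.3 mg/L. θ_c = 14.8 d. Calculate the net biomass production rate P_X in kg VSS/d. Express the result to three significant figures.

Effluent substrate depends only on kinetics and SRT: S = K_s(1 + k_d θ_c) / [θ_c(Yk − k_d) − 1] = 26.3 × (1 + 0.0822 × 14.8) / [14.8 × (0.422 × 3.89 − 0.0822) − 1] = 58.30 / 22.08 = 2.640 mg/L.
The observed yield is Y_obs = Y/(1 + k_d·θ_c) = 0.422 / (1 + 0.0822 × 14.8) = 0.422 / 2.217 = 0.1904 g VSS per g bCOD removed.
Q·(S₀ − S) = 2390 × (227 − 2.64) × 10⁻³ = 536.2 kg/d removed.
Net biomass production P_X = Y_obs × Q·(S₀ − S) = 0.1904 × 536.2 = 102.1 kg VSS/d.

P_X ≈ 102 kg VSS/d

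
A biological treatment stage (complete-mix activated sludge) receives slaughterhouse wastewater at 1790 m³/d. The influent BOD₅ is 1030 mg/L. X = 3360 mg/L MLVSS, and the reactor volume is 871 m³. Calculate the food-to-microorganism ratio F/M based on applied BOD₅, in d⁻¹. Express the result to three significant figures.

F/M = applied load / biomass = Q·S₀/(V·X) = 1790 × 1030 / (871.0 × 3360) = 0.6300 d⁻¹.

F/M ≈ 0.630 d⁻¹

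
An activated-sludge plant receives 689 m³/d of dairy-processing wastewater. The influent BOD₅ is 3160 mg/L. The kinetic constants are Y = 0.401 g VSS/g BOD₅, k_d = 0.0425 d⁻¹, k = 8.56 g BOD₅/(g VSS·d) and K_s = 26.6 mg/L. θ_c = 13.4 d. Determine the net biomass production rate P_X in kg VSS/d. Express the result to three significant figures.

P_X ≈ 556 kg VSS/d

For a completely mixed reactor with recycle the Lawrence–McCarty relation gives S = K_s·(1 + k_d·θ_c) / [θ_c·(Y·k − k_d) − 1] = 26.6 × (1 + 0.0425 × 13.4) / [13.4 × (0.401 × 8.56 − 0.0425) − 1] = 41.75 / 44.43 = 0.9397 mg/L.
Correct the yield for decay: Y_obs = Y/(1 + k_d θ_c) = 0.401 / (1 + 0.0425 × 13.4) = 0.401 / 1.570 = 0.2555.
Q·(S₀ − S) = 689 × (3160 − 0.940) × 10⁻³ = 2177 kg/d removed.
P_X = Y_obs · Q(S₀ − S) = 0.2555 × 2177 = 556.1 kg VSS/d.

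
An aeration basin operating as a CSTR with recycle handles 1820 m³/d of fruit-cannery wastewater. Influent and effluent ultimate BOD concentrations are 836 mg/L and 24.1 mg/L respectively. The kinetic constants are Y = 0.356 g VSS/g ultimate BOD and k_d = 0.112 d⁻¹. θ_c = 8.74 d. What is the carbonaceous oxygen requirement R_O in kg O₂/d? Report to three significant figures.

R_O ≈ 1100 kg O₂/d

Y_obs = Y / (1 + k_d θ_c) = 0.356 / (1 + 0.112 × 8.74) = 0.356 / 1.979 = 0.1799.
Substrate removed = Q·(S₀ − S) = 1820 m³/d × (836 − 24.1) g/m³ = 1.48×10^6 g/d = 1478 kg/d.
Net sludge production P_X = 0.1799 × 1478 = 265.8 kg VSS/d.
R_O = Q·ΔS − 1.42 P_X = 1478 − 377.5 = 1100 kg O₂/d.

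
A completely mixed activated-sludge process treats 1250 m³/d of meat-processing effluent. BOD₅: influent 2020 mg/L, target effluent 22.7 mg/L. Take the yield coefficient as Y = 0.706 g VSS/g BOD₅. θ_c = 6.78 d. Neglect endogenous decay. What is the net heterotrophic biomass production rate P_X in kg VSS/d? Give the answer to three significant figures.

With endogenous decay neglected, the observed yield equals the true yield: Y_obs = Y = 0.706 g VSS/g BOD₅.
ΔS = 2020 − 22.7 = 1997 mg/L, so the substrate removal rate is 1250 × 1997/1000 = 2497 kg BOD₅/d.
So the net sludge growth is P_X = 0.7060 × 2497 = 1763 kg VSS/d.

P_X ≈ 1760 kg VSS/d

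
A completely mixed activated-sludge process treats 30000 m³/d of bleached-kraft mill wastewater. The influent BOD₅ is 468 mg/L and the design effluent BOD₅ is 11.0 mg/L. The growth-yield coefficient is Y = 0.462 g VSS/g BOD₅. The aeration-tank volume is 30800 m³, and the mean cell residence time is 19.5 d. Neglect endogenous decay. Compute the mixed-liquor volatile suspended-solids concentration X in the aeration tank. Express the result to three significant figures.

From V·X = Y·Q·(S₀ − S)·θ_c (decay neglected): X = 0.462 × 30000 × (468 − 11.0) × 19.5 / 30800 = 4010 mg/L.

X ≈ 4010 mg/L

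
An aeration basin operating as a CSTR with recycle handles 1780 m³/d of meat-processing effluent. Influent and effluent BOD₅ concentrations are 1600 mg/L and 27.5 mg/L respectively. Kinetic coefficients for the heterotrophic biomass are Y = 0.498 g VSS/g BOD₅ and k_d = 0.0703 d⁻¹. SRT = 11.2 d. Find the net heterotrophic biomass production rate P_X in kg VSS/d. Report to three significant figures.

Correct the yield for decay: Y_obs = Y/(1 + k_d θ_c) = 0.498 / (1 + 0.0703 × 11.2) = 0.498 / 1.787 = 0.2786.
Substrate removed = Q·(S₀ − S) = 1780 m³/d × (1600 − 27.5) g/m³ = 2.8×10^6 g/d = 2799 kg/d.
So the net sludge growth is P_X = 0.2786 × 2799 = 779.9 kg VSS/d.

P_X ≈ 780 kg VSS/d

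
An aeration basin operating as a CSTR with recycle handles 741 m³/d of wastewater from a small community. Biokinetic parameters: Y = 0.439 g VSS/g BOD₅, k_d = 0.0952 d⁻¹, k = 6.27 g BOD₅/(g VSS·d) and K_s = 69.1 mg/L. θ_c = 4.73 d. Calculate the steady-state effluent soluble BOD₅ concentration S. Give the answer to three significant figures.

S ≈ 8.66 mg/L

Effluent substrate depends only on kinetics and SRT: S = K_s(1 + k_d θ_c) / [θ_c(Yk − k_d) − 1] = 69.1 × (1 + 0.0952 × 4.73) / [4.73 × (0.439 × 6.27 − 0.0952) − 1] = 100.2 / 11.57 = 8.662 mg/L.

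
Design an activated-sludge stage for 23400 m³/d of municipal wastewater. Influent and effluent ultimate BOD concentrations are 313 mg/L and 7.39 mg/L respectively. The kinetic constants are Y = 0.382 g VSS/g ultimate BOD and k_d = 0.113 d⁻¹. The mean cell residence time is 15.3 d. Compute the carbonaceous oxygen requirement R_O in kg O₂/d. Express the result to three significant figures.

The observed yield is Y_obs = Y/(1 + k_d·θ_c) = 0.382 / (1 + 0.113 × 15.3) = 0.382 / 2.729 = 0.1400 g VSS per g ultimate BOD removed.
Q·(S₀ − S) = 23400 × (313 − 7.39) × 10⁻³ = 7151 kg/d removed.
Biomass synthesised: P_X = Y_obs × 7151 = 1001 kg VSS/d.
R_O = Q·ΔS − 1.42 P_X = 7151 − 1422 = 5730 kg O₂/d.

R_O ≈ 5730 kg O₂/d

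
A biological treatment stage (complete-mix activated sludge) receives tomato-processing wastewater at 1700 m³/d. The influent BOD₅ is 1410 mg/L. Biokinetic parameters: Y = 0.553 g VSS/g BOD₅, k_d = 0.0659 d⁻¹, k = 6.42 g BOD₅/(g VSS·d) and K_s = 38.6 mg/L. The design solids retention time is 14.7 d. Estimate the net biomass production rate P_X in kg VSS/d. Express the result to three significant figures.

From the Monod/SRT balance for a CMAS, S = K_s·(1+k_d θ_c)/[θ_c·(Y k − k_d) − 1] = 38.6 × (1 + 0.0659 × 14.7) / [14.7 × (0.553 × 6.42 − 0.0659) − 1] = 75.99 / 50.22 = 1.513 mg/L.
Correct the yield for decay: Y_obs = Y/(1 + k_d θ_c) = 0.553 / (1 + 0.0659 × 14.7) = 0.553 / 1.969 = 0.2809.
ΔS = 1410 − 1.51 = 1408 mg/L, so the substrate removal rate is 1700 × 1408/1000 = 2394 kg BOD₅/d.
Biomass produced: P_X = Y_obs·Q·ΔS = 0.2809 × 2394 ≈ 672.6 kg VSS/d.

P_X ≈ 673 kg VSS/d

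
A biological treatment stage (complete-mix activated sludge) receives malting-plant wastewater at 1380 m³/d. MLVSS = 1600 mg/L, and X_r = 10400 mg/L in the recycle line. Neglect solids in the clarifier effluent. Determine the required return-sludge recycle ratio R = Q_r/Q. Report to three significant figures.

Mass balance around the secondary clarifier (neglecting effluent solids): R = X / (X_r − X) = 1600 / (10400 − 1600) = 0.1818.

R ≈ 0.182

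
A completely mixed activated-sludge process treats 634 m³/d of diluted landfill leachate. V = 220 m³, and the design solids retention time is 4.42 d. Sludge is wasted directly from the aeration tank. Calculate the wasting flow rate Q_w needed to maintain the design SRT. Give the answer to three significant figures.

Q_w ≈ 49.8 m³/d

With mixed-liquor wasting, θ_c = V/Q_w, so Q_w = V/θ_c = 220.0/4.42 = 49.77 m³/d.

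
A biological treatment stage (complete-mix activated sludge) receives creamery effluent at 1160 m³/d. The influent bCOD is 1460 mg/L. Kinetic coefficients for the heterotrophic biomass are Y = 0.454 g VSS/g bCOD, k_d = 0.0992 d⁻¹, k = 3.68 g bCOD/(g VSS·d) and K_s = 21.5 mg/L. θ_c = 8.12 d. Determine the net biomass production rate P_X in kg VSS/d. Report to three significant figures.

Effluent substrate depends only on kinetics and SRT: S = K_s(1 + k_d θ_c) / [θ_c(Yk − k_d) − 1] = 21.5 × (1 + 0.0992 × 8.12) / [8.12 × (0.454 × 3.68 − 0.0992) − 1] = 38.82 / 11.76 = 3.301 mg/L.
Observed yield with endogenous decay: Y_obs = Y / (1 + k_d·θ_c) = 0.454 / (1 + 0.0992 × 8.12) = 0.454 / 1.806 = 0.2515 g VSS/g bCOD.
Mass of bCOD removed per day: Q(S₀ − S) = 1160 × 1457 g/m³ = 1690 kg/d.
So the net sludge growth is P_X = 0.2515 × 1690 = 424.9 kg VSS/d.

P_X ≈ 425 kg VSS/d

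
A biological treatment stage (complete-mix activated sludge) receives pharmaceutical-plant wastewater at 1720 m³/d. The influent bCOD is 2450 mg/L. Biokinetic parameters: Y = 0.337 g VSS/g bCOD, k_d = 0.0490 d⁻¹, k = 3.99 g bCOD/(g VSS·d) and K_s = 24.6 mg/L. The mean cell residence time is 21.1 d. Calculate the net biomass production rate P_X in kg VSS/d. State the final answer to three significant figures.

For a completely mixed reactor with recycle the Lawrence–McCarty relation gives S = K_s·(1 + k_d·θ_c) / [θ_c·(Y·k − k_d) − 1] = 24.6 × (1 + 0.0490 × 21.1) / [21.1 × (0.337 × 3.99 − 0.0490) − 1] = 50.03 / 26.34 = 1.900 mg/L.
Correct the yield for decay: Y_obs = Y/(1 + k_d θ_c) = 0.337 / (1 + 0.0490 × 21.1) = 0.337 / 2.034 = 0.1657.
ΔS = 2450 − 1.90 = 2448 mg/L, so the substrate removal rate is 1720 × 2448/1000 = 4211 kg bCOD/d.
So the net sludge growth is P_X = 0.1657 × 4211 = 697.7 kg VSS/d.

P_X ≈ 698 kg VSS/d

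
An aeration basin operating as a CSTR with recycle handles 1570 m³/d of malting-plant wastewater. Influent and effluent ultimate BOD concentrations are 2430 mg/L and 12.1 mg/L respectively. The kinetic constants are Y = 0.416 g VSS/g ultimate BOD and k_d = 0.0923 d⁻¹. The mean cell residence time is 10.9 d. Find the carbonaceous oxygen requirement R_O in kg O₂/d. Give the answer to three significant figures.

Y_obs = Y / (1 + k_d θ_c) = 0.416 / (1 + 0.0923 × 10.9) = 0.416 / 2.006 = 0.2074.
Mass of ultimate BOD removed per day: Q(S₀ − S) = 1570 × 2418 g/m³ = 3796 kg/d.
P_X = Y_obs·Q·(S₀ − S) = 0.2074 × 3796 = 787.2 kg VSS/d.
Carbonaceous O₂ demand = substrate oxidised − cell-mass equivalent = 3796 − 1.42 × 787.2 = 2678 kg O₂/d.

R_O ≈ 2680 kg O₂/d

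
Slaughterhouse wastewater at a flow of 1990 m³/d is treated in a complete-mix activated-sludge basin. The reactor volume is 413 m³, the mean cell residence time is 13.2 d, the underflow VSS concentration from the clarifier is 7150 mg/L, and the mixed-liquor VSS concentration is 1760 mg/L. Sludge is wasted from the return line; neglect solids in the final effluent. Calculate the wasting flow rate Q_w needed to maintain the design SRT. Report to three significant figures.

Q_w ≈ 7.70 m³/d

Wasting from the return line (neglecting effluent solids): Q_w = V·X / (θ_c·X_r) = 413.0 × 1760 / (13.2 × 7150) = 7.702 m³/d.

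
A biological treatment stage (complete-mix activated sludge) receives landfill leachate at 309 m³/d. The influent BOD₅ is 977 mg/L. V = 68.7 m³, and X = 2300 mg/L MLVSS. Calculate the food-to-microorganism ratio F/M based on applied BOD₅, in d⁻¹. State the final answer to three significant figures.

F/M = Q·S₀ / (V·X) = 309 × 977 / (68.70 × 2300) = 1.911 g BOD₅·(g VSS·d)⁻¹.

F/M ≈ 1.91 d⁻¹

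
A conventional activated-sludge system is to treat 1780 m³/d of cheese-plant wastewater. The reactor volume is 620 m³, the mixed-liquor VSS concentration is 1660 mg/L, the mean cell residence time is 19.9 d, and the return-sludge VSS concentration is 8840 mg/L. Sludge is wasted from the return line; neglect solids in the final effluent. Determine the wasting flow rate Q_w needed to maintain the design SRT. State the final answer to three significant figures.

Wasting from the return line (neglecting effluent solids): Q_w = V·X / (θ_c·X_r) = 620.0 × 1660 / (19.9 × 8840) = 5.851 m³/d.

Q_w ≈ 5.85 m³/d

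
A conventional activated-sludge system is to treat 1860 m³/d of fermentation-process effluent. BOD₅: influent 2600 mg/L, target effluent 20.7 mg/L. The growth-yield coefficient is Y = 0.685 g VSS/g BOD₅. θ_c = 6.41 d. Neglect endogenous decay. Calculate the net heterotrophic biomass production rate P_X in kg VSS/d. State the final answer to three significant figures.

P_X ≈ 3290 kg VSS/d

No decay correction is needed, so Y_obs = Y = 0.685.
Substrate removed = Q·(S₀ − S) = 1860 m³/d × (2600 − 20.7) g/m³ = 4.8×10^6 g/d = 4797 kg/d.
Biomass produced: P_X = Y_obs·Q·ΔS = 0.6850 × 4797 ≈ 3286 kg VSS/d.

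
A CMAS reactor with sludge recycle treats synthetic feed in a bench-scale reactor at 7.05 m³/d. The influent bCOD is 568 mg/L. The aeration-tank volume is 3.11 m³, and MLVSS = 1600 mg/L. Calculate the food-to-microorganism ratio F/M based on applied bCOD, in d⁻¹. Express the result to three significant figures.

F/M = Q·S₀ / (V·X) = 7.05 × 568 / (3.110 × 1600) = 0.8047 g bCOD·(g VSS·d)⁻¹.

F/M ≈ 0.805 d⁻¹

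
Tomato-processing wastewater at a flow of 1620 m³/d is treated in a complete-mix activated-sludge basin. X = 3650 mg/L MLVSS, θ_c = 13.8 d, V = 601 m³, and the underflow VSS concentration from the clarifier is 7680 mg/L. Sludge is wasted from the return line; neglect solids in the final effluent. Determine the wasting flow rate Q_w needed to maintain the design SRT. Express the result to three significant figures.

Wasting from the return line (neglecting effluent solids): Q_w = V·X / (θ_c·X_r) = 601.0 × 3650 / (13.8 × 7680) = 20.70 m³/d.

Q_w ≈ 20.7 m³/d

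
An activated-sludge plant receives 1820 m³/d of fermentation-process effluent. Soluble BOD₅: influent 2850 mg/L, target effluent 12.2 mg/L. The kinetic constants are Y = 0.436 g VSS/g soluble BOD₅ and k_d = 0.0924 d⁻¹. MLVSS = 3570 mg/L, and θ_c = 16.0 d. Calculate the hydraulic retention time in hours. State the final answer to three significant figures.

τ ≈ 53.7 h

From the SRT design equation V = Y Q (S₀−S) θ_c / [X (1 + k_d θ_c)] = 0.436 × 1820 × (2850 − 12.2) × 16.0 / [3570 × (1 + 0.0924 × 16.0)] = 3.6×10^7 / 8848 = 4072 m³.
HRT = V/Q = 4072 m³ / 1820 m³·d⁻¹ = 2.237 d × 24 = 53.70 h.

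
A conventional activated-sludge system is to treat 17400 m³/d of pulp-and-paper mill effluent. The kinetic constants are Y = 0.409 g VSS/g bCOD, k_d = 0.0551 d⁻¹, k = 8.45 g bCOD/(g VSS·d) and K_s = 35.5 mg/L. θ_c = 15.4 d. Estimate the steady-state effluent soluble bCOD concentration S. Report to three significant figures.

S ≈ 1.28 mg/L

Effluent substrate depends only on kinetics and SRT: S = K_s(1 + k_d θ_c) / [θ_c(Yk − k_d) − 1] = 35.5 × (1 + 0.0551 × 15.4) / [15.4 × (0.409 × 8.45 − 0.0551) − 1] = 65.62 / 51.37 = 1.277 mg/L.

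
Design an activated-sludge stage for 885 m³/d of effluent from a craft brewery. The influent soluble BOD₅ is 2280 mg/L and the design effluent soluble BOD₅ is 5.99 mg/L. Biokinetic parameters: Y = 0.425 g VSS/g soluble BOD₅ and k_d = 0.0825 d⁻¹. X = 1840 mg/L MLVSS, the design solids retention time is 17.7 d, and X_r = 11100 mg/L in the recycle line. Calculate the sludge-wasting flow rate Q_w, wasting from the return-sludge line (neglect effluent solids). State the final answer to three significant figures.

Q_w ≈ 31.3 m³/d

Rearranging the biomass balance for a CMAS with decay, V = Y·Q·ΔS·θ_c / [X·(1+k_d θ_c)] = 0.425 × 885 × (2280 − 5.99) × 17.7 / [1840 × (1 + 0.0825 × 17.7)] = 1.51×10^7 / 4527 = 3344 m³.
Q_w = (V·X)/(θ_c X_r) = 3344 × 1840 / (17.7 × 11100) = 31.32 m³/d.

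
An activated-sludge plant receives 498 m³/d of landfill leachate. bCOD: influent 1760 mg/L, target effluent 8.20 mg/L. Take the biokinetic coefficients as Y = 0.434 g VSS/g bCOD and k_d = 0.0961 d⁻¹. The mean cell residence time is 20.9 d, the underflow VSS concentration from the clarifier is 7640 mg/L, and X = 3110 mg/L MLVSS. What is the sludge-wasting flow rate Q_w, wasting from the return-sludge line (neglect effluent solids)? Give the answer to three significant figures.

Q_w ≈ 16.5 m³/d

Steady-state biomass mass balance: V·X·(1 + k_d·θ_c) = Y·Q·(S₀ − S)·θ_c, so V = 0.434 × 498 × (1760 − 8.20) × 20.9 / [3110 × (1 + 0.0961 × 20.9)] = 7.91×10^6 / 9356 = 845.7 m³.
Q_w = (V·X)/(θ_c X_r) = 845.7 × 3110 / (20.9 × 7640) = 16.47 m³/d.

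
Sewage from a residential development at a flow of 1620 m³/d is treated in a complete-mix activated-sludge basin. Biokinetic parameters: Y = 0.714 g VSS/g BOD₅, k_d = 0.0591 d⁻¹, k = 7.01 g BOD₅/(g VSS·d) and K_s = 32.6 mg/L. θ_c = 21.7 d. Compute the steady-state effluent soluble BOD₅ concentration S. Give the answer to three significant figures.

Effluent substrate depends only on kinetics and SRT: S = K_s(1 + k_d θ_c) / [θ_c(Yk − k_d) − 1] = 32.6 × (1 + 0.0591 × 21.7) / [21.7 × (0.714 × 7.01 − 0.0591) − 1] = 74.41 / 106.3 = 0.6998 mg/L.

S ≈ 0.700 mg/L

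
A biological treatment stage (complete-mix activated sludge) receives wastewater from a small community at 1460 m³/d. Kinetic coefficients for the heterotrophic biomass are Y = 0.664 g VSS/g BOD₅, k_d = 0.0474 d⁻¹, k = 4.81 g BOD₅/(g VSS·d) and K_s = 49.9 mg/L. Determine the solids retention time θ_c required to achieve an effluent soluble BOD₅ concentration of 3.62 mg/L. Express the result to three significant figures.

Specific growth rate at S = 3.62 mg/L: μ = YkS/(K_s+S) = 0.664·4.81·3.62/(49.9+3.62) = 0.2160 d⁻¹.
θ_c = 1/(μ − k_d) = 1/(0.2160 − 0.0474) = 1/0.1686 = 5.930 d.

θ_c ≈ 5.93 d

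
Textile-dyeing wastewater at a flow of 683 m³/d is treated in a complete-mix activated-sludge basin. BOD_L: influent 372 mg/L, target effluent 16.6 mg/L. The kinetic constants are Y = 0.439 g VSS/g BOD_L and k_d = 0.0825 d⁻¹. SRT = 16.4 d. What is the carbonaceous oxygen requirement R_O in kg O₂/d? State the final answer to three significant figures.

R_O ≈ 178 kg O₂/d

Observed yield with endogenous decay: Y_obs = Y / (1 + k_d·θ_c) = 0.439 / (1 + 0.0825 × 16.4) = 0.439 / 2.353 = 0.1866 g VSS/g BOD_L.
Mass of BOD_L removed per day: Q(S₀ − S) = 683 × 355.4 g/m³ = 242.7 kg/d.
P_X = Y_obs·Q·(S₀ − S) = 0.1866 × 242.7 = 45.29 kg VSS/d.
Carbonaceous O₂ demand = substrate oxidised − cell-mass equivalent = 242.7 − 1.42 × 45.29 = 178.4 kg O₂/d.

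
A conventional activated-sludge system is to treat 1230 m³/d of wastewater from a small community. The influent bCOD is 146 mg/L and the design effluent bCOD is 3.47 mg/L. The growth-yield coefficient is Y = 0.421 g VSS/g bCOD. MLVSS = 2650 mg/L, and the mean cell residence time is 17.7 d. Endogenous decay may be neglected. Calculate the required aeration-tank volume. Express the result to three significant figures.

V ≈ 493 m³

Biomass mass balance (decay neglected): V·X = Y·Q·(S₀ − S)·θ_c, so V = 0.421 × 1230 × (146 − 3.47) × 17.7 / 2650 = 493.0 m³.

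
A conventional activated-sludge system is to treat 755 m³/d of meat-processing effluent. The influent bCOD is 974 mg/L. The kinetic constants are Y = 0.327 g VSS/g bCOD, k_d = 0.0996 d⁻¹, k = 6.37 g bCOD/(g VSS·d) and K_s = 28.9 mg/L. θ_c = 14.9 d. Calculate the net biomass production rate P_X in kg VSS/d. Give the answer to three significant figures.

P_X ≈ 96.6 kg VSS/d

From the Monod/SRT balance for a CMAS, S = K_s·(1+k_d θ_c)/[θ_c·(Y k − k_d) − 1] = 28.9 × (1 + 0.0996 × 14.9) / [14.9 × (0.327 × 6.37 − 0.0996) − 1] = 71.79 / 28.55 = 2.514 mg/L.
Correct the yield for decay: Y_obs = Y/(1 + k_d θ_c) = 0.327 / (1 + 0.0996 × 14.9) = 0.327 / 2.484 = 0.1316.
Mass of bCOD removed per day: Q(S₀ − S) = 755 × 971.5 g/m³ = 733.5 kg/d.
Biomass produced: P_X = Y_obs·Q·ΔS = 0.1316 × 733.5 ≈ 96.55 kg VSS/d.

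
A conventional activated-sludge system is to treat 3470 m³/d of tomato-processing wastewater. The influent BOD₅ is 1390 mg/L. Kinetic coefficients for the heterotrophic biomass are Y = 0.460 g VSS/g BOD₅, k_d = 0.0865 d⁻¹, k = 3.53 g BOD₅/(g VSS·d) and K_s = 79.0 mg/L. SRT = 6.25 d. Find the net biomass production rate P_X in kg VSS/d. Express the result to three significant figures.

Effluent substrate depends only on kinetics and SRT: S = K_s(1 + k_d θ_c) / [θ_c(Yk − k_d) − 1] = 79.0 × (1 + 0.0865 × 6.25) / [6.25 × (0.460 × 3.53 − 0.0865) − 1] = 121.7 / 8.608 = 14.14 mg/L.
The observed yield is Y_obs = Y/(1 + k_d·θ_c) = 0.460 / (1 + 0.0865 × 6.25) = 0.460 / 1.541 = 0.2986 g VSS per g BOD₅ removed.
Q·(S₀ − S) = 3470 × (1390 − 14.1) × 10⁻³ = 4774 kg/d removed.
So the net sludge growth is P_X = 0.2986 × 4774 = 1426 kg VSS/d.

P_X ≈ 1430 kg VSS/d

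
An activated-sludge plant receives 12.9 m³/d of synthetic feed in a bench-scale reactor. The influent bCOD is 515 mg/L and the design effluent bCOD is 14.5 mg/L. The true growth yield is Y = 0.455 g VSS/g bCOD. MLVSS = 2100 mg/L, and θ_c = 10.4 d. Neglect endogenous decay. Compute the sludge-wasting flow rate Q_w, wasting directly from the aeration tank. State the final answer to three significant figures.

Q_w ≈ 1.40 m³/d

V·X = Y·Q·ΔS·θ_c gives V = 0.455 × 12.9 × (515 − 14.5) × 10.4 / 2100 = 14.55 m³.
With mixed-liquor wasting, θ_c = V/Q_w, so Q_w = V/θ_c = 14.55/10.4 = 1.399 m³/d.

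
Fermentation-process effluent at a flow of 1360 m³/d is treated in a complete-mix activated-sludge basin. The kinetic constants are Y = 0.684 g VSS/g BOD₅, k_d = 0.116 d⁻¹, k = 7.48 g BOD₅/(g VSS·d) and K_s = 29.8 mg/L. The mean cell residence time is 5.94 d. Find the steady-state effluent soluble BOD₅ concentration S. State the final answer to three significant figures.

Effluent substrate depends only on kinetics and SRT: S = K_s(1 + k_d θ_c) / [θ_c(Yk − k_d) − 1] = 29.8 × (1 + 0.116 × 5.94) / [5.94 × (0.684 × 7.48 − 0.116) − 1] = 50.33 / 28.70 = 1.754 mg/L.

S ≈ 1.75 mg/L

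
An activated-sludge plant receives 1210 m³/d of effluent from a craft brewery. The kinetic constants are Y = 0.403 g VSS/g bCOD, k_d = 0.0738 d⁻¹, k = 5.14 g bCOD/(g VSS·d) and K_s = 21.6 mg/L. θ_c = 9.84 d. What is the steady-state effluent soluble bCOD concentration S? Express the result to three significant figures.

S ≈ 2.00 mg/L

Effluent substrate depends only on kinetics and SRT: S = K_s(1 + k_d θ_c) / [θ_c(Yk − k_d) − 1] = 21.6 × (1 + 0.0738 × 9.84) / [9.84 × (0.403 × 5.14 − 0.0738) − 1] = 37.29 / 18.66 = 1.999 mg/L.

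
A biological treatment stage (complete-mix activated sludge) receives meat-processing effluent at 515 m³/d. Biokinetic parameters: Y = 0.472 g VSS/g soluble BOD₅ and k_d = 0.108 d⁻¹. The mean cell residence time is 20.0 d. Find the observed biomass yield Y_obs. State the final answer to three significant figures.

Y_obs ≈ 0.149 g VSS/g soluble BOD₅

Correct the yield for decay: Y_obs = Y/(1 + k_d θ_c) = 0.472 / (1 + 0.108 × 20.0) = 0.472 / 3.160 = 0.1494.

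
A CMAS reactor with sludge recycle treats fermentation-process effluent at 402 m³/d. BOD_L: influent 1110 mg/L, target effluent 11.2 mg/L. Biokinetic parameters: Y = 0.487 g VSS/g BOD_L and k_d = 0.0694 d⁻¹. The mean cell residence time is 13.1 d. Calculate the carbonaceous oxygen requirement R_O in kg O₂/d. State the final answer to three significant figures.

R_O ≈ 282 kg O₂/d

Observed yield with endogenous decay: Y_obs = Y / (1 + k_d·θ_c) = 0.487 / (1 + 0.0694 × 13.1) = 0.487 / 1.909 = 0.2551 g VSS/g BOD_L.
ΔS = 1110 − 11.2 = 1099 mg/L, so the substrate removal rate is 402 × 1099/1000 = 441.7 kg BOD_L/d.
P_X = Y_obs·Q·(S₀ − S) = 0.2551 × 441.7 = 112.7 kg VSS/d.
R_O = Q·(S₀ − S) − 1.42·P_X = 441.7 − 1.42 × 112.7 = 281.7 kg O₂/d.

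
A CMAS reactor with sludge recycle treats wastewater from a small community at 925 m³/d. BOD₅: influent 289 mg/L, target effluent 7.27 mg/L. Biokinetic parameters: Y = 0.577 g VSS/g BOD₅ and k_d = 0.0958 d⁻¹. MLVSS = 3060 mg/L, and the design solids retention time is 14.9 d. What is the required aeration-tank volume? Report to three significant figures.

V ≈ 302 m³

Steady-state biomass mass balance: V·X·(1 + k_d·θ_c) = Y·Q·(S₀ − S)·θ_c, so V = 0.577 × 925 × (289 − 7.27) × 14.9 / [3060 × (1 + 0.0958 × 14.9)] = 2.24×10^6 / 7428 = 301.6 m³.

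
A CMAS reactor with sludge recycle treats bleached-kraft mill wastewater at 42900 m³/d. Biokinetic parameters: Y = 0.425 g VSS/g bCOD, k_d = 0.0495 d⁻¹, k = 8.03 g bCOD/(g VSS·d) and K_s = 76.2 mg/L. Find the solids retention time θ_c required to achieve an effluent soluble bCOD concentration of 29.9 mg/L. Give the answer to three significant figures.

From 1/θ_c = Y·k·S/(K_s + S) − k_d: Y·k·S/(K_s+S) = 0.425 × 8.03 × 29.9 / (76.2 + 29.9) = 0.9617 d⁻¹.
Then 1/θ_c = μ − k_d = 0.9617 − 0.0495 = 0.9122 d⁻¹, giving θ_c = 1.096 d.

θ_c ≈ 1.10 d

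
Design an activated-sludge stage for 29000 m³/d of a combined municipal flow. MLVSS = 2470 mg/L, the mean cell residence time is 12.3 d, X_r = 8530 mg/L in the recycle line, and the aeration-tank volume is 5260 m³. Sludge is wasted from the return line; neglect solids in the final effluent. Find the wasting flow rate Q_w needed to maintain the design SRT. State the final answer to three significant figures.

Wasting from the return line (neglecting effluent solids): Q_w = V·X / (θ_c·X_r) = 5260 × 2470 / (12.3 × 8530) = 123.8 m³/d.

Q_w ≈ 124 m³/d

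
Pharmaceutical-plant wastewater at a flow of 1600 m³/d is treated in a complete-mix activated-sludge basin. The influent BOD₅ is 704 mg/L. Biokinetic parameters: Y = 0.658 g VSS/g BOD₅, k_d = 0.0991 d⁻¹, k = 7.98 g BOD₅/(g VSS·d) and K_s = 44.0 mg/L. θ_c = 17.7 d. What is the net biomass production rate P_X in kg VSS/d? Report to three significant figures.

P_X ≈ 269 kg VSS/d

Effluent substrate depends only on kinetics and SRT: S = K_s(1 + k_d θ_c) / [θ_c(Yk − k_d) − 1] = 44.0 × (1 + 0.0991 × 17.7) / [17.7 × (0.658 × 7.98 − 0.0991) − 1] = 121.2 / 90.19 = 1.344 mg/L.
The observed yield is Y_obs = Y/(1 + k_d·θ_c) = 0.658 / (1 + 0.0991 × 17.7) = 0.658 / 2.754 = 0.2389 g VSS per g BOD₅ removed.
Q·(S₀ − S) = 1600 × (704 − 1.34) × 10⁻³ = 1124 kg/d removed.
Net biomass production P_X = Y_obs × Q·(S₀ − S) = 0.2389 × 1124 = 268.6 kg VSS/d.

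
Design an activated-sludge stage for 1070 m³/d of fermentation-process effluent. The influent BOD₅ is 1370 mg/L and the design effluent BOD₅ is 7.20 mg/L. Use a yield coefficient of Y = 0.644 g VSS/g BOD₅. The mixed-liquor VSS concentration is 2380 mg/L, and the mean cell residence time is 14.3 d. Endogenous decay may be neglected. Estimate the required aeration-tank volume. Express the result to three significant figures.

With k_d = 0 the design equation reduces to V = Y Q (S₀−S) θ_c / X = 0.644 × 1070 × (1370 − 7.20) × 14.3 / 2380 = 5642 m³.

V ≈ 5640 m³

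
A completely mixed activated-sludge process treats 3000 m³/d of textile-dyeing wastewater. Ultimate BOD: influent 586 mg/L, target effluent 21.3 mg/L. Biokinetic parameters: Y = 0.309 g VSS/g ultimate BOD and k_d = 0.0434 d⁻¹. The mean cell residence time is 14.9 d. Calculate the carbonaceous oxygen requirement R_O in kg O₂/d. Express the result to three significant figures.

R_O ≈ 1240 kg O₂/d

Observed yield with endogenous decay: Y_obs = Y / (1 + k_d·θ_c) = 0.309 / (1 + 0.0434 × 14.9) = 0.309 / 1.647 = 0.1877 g VSS/g ultimate BOD.
Substrate removed = Q·(S₀ − S) = 3000 m³/d × (586 − 21.3) g/m³ = 1.69×10^6 g/d = 1694 kg/d.
P_X = Y_obs·Q·(S₀ − S) = 0.1877 × 1694 = 317.9 kg VSS/d.
R_O = Q·ΔS − 1.42 P_X = 1694 − 451.4 = 1243 kg O₂/d.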